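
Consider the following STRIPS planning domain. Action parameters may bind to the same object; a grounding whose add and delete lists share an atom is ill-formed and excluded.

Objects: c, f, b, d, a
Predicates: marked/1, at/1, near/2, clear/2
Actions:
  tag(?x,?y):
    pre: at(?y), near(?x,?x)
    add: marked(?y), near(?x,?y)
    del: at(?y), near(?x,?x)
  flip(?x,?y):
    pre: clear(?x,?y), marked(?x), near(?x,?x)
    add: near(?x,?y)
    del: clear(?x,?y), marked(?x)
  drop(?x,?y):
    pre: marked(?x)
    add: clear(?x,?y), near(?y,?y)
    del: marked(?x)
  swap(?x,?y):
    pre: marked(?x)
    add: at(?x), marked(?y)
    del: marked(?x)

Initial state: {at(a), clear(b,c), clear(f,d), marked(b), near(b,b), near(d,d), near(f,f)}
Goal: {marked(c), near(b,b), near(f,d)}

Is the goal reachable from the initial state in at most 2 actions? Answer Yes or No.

No

1. swap(b,d)  →  {at(a), at(b), clear(b,c), clear(f,d), marked(d), near(b,b), near(d,d), near(f,f)}
2. swap(d,c)  →  {at(a), at(b), at(d), clear(b,c), clear(f,d), marked(c), near(b,b), near(d,d), near(f,f)}
3. tag(f,d)  →  {at(a), at(b), clear(b,c), clear(f,d), marked(c), marked(d), near(b,b), near(d,d), near(f,d)}
optimal plan length = 3; 3 > 2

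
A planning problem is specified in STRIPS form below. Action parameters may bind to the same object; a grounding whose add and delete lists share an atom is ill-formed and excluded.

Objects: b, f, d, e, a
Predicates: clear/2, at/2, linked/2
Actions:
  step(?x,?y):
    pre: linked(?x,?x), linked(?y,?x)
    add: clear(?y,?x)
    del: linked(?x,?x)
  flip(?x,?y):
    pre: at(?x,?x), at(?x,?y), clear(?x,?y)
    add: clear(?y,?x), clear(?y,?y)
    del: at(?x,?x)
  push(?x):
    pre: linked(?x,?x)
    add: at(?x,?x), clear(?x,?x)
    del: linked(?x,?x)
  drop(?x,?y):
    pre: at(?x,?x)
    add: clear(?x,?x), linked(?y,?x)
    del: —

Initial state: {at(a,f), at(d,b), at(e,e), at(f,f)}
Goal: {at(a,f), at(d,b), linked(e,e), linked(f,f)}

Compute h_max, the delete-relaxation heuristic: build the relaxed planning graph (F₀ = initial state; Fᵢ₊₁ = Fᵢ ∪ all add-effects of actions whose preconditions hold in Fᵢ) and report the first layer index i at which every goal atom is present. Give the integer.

1

F0 = init (4 atoms)
F1 = F0 ∪ {clear(e,e), clear(f,f), linked(a,e), linked(a,f), linked(b,e), linked(b,f), linked(d,e), linked(d,f), linked(e,e), linked(e,f), linked(f,e), linked(f,f)}  (16 atoms)
goal ⊆ F1  ⇒  h_max = 1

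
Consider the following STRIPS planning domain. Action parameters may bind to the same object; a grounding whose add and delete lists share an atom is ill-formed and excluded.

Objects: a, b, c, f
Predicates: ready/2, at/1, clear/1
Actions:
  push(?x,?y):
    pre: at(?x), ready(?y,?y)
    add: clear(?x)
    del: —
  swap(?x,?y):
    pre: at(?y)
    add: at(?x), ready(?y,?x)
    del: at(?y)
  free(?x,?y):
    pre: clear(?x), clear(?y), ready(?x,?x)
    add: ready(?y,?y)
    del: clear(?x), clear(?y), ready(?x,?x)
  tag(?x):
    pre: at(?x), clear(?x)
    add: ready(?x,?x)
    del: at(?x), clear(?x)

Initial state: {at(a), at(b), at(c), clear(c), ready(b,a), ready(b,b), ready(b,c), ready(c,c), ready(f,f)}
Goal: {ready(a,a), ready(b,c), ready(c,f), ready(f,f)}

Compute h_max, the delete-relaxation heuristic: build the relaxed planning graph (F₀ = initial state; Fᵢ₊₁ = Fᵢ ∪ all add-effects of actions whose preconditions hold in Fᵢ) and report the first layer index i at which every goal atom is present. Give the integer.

2

F0 = init (9 atoms)
F1 = F0 ∪ {at(f), clear(a), clear(b), ready(a,b), ready(a,c), ready(a,f), ready(b,f), ready(c,a), ready(c,b), ready(c,f)}  (19 atoms)
F2 = F1 ∪ {clear(f), ready(a,a), ready(f,a), ready(f,b), ready(f,c)}  (24 atoms)
goal ⊆ F2  ⇒  h_max = 2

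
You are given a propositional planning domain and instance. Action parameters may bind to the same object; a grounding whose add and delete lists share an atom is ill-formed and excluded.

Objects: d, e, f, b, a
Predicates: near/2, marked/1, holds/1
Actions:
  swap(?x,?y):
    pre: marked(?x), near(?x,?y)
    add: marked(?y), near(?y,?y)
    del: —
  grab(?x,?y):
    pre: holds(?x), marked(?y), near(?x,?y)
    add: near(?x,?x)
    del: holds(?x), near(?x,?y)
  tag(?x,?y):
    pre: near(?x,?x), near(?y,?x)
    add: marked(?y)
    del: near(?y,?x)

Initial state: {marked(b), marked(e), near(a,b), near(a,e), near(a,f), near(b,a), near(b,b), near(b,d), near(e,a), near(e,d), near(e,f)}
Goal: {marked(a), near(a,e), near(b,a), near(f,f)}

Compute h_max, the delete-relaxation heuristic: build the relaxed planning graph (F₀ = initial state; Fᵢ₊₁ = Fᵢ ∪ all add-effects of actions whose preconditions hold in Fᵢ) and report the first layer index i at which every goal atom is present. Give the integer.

1

F0 = init (11 atoms)
F1 = F0 ∪ {marked(a), marked(d), marked(f), near(a,a), near(d,d), near(f,f)}  (17 atoms)
goal ⊆ F1  ⇒  h_max = 1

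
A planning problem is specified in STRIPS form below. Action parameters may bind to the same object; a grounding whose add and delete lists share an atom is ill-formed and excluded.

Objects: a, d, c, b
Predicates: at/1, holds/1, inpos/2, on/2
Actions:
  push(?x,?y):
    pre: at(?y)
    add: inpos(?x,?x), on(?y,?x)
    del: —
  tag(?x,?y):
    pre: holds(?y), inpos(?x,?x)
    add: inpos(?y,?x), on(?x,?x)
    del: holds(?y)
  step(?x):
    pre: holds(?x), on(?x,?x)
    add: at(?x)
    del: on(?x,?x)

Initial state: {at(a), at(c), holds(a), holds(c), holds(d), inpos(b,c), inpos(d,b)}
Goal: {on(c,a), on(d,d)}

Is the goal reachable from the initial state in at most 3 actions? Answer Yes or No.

1. push(a,c)  →  {at(a), at(c), holds(a), holds(c), holds(d), inpos(a,a), inpos(b,c), inpos(d,b), on(c,a)}
2. push(d,a)  →  {at(a), at(c), holds(a), holds(c), holds(d), inpos(a,a), inpos(b,c), inpos(d,b), inpos(d,d), on(a,d), on(c,a)}
3. tag(d,a)  →  {at(a), at(c), holds(c), holds(d), inpos(a,a), inpos(a,d), inpos(b,c), inpos(d,b), inpos(d,d), on(a,d), on(c,a), on(d,d)}
optimal plan length = 3; 3 ≤ 3

Yes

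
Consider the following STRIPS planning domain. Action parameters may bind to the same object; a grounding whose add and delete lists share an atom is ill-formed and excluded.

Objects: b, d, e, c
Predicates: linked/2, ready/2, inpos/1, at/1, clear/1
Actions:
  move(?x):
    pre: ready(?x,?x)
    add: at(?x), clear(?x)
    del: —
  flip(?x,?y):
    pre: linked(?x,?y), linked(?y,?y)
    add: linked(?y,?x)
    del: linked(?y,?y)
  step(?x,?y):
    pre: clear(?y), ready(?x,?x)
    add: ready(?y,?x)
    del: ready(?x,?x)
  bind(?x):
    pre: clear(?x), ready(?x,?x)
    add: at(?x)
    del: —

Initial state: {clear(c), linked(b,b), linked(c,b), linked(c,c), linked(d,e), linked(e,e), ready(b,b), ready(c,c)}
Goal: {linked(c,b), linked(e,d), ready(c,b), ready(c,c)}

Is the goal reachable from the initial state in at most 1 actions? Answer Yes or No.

No

1. flip(d,e)  →  {clear(c), linked(b,b), linked(c,b), linked(c,c), linked(d,e), linked(e,d), ready(b,b), ready(c,c)}
2. step(b,c)  →  {clear(c), linked(b,b), linked(c,b), linked(c,c), linked(d,e), linked(e,d), ready(c,b), ready(c,c)}
optimal plan length = 2; 2 > 1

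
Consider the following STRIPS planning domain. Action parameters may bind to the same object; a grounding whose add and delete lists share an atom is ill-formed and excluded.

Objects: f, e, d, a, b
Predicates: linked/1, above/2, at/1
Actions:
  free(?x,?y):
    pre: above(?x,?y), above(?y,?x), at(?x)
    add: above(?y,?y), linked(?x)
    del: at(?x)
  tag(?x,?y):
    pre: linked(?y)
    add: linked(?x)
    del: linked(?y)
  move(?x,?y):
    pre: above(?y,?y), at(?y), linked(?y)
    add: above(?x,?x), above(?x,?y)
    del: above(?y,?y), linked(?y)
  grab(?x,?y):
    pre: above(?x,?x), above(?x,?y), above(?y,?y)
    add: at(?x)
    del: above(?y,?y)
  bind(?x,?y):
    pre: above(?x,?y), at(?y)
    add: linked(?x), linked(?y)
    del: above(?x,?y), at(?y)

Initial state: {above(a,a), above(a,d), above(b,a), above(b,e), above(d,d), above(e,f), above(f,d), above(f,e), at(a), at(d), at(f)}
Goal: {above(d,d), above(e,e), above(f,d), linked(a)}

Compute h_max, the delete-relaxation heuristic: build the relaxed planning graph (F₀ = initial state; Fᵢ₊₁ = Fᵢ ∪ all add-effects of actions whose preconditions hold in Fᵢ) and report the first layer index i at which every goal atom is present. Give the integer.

1

F0 = init (11 atoms)
F1 = F0 ∪ {above(e,e), linked(a), linked(b), linked(d), linked(e), linked(f)}  (17 atoms)
goal ⊆ F1  ⇒  h_max = 1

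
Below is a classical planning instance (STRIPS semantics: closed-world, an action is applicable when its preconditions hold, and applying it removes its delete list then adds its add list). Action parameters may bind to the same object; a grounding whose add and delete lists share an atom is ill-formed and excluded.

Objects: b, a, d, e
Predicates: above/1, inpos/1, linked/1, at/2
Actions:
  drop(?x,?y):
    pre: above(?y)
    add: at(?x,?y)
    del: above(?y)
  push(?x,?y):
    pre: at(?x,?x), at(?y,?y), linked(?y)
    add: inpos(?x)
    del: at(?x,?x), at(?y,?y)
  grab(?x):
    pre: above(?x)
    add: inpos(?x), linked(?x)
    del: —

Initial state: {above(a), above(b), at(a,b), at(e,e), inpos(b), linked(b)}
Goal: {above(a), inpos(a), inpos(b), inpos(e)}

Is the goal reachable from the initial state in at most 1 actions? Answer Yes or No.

No

1. drop(b,b)  →  {above(a), at(a,b), at(b,b), at(e,e), inpos(b), linked(b)}
2. push(e,b)  →  {above(a), at(a,b), inpos(b), inpos(e), linked(b)}
3. grab(a)  →  {above(a), at(a,b), inpos(a), inpos(b), inpos(e), linked(a), linked(b)}
optimal plan length = 3; 3 > 1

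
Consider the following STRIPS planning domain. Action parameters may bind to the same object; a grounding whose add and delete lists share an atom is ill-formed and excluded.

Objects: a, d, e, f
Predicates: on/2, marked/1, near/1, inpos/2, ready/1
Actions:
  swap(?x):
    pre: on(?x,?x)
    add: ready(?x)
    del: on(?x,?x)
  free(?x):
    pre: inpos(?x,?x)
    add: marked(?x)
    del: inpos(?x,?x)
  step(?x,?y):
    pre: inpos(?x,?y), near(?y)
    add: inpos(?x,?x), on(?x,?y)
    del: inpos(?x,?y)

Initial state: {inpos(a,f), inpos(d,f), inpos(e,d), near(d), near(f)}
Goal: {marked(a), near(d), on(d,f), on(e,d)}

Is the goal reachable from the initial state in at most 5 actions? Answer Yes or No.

Yes

1. step(a,f)  →  {inpos(a,a), inpos(d,f), inpos(e,d), near(d), near(f), on(a,f)}
2. free(a)  →  {inpos(d,f), inpos(e,d), marked(a), near(d), near(f), on(a,f)}
3. step(d,f)  →  {inpos(d,d), inpos(e,d), marked(a), near(d), near(f), on(a,f), on(d,f)}
4. step(e,d)  →  {inpos(d,d), inpos(e,e), marked(a), near(d), near(f), on(a,f), on(d,f), on(e,d)}
optimal plan length = 4; 4 ≤ 5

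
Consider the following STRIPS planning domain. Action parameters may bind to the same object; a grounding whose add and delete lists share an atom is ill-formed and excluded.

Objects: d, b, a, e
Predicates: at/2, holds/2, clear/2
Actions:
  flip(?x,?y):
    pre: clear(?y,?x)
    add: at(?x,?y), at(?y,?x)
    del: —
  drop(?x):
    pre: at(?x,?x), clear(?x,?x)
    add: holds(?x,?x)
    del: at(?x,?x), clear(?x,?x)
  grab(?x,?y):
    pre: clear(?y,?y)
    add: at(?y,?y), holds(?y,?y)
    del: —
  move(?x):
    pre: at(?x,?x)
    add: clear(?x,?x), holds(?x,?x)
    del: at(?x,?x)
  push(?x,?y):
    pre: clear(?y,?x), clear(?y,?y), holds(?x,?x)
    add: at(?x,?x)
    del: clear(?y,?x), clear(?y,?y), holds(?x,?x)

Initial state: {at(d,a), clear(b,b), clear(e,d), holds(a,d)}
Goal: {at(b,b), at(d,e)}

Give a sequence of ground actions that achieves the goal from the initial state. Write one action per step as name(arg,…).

1. flip(d,e)  →  {at(d,a), at(d,e), at(e,d), clear(b,b), clear(e,d), holds(a,d)}
2. flip(b,b)  →  {at(b,b), at(d,a), at(d,e), at(e,d), clear(b,b), clear(e,d), holds(a,d)}

flip(d,e); flip(b,b)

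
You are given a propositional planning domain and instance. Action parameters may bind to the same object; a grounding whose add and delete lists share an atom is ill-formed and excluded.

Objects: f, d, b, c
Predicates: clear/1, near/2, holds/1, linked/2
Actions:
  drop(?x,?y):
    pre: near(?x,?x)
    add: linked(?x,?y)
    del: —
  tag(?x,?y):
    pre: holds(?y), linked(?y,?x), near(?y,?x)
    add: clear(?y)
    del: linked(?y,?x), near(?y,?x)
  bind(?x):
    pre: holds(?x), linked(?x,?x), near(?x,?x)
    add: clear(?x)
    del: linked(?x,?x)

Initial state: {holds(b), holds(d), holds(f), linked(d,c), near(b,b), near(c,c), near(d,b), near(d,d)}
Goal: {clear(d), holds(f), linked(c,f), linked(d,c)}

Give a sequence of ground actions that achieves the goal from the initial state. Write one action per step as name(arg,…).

1. drop(d,d)  →  {holds(b), holds(d), holds(f), linked(d,c), linked(d,d), near(b,b), near(c,c), near(d,b), near(d,d)}
2. drop(c,f)  →  {holds(b), holds(d), holds(f), linked(c,f), linked(d,c), linked(d,d), near(b,b), near(c,c), near(d,b), near(d,d)}
3. tag(d,d)  →  {clear(d), holds(b), holds(d), holds(f), linked(c,f), linked(d,c), near(b,b), near(c,c), near(d,b)}

drop(d,d); drop(c,f); tag(d,d)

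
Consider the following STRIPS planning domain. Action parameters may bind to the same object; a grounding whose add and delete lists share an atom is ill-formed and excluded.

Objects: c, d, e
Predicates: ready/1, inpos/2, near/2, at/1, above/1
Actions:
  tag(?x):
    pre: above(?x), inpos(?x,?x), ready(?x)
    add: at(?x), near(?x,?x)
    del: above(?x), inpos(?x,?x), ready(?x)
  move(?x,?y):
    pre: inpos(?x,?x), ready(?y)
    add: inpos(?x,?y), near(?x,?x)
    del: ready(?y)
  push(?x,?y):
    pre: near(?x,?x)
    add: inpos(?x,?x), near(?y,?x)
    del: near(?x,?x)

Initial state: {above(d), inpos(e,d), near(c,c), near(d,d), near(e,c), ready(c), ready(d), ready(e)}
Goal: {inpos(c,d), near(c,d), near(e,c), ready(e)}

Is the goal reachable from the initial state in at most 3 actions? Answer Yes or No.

Yes

1. push(c,d)  →  {above(d), inpos(c,c), inpos(e,d), near(d,c), near(d,d), near(e,c), ready(c), ready(d), ready(e)}
2. move(c,d)  →  {above(d), inpos(c,c), inpos(c,d), inpos(e,d), near(c,c), near(d,c), near(d,d), near(e,c), ready(c), ready(e)}
3. push(d,c)  →  {above(d), inpos(c,c), inpos(c,d), inpos(d,d), inpos(e,d), near(c,c), near(c,d), near(d,c), near(e,c), ready(c), ready(e)}
optimal plan length = 3; 3 ≤ 3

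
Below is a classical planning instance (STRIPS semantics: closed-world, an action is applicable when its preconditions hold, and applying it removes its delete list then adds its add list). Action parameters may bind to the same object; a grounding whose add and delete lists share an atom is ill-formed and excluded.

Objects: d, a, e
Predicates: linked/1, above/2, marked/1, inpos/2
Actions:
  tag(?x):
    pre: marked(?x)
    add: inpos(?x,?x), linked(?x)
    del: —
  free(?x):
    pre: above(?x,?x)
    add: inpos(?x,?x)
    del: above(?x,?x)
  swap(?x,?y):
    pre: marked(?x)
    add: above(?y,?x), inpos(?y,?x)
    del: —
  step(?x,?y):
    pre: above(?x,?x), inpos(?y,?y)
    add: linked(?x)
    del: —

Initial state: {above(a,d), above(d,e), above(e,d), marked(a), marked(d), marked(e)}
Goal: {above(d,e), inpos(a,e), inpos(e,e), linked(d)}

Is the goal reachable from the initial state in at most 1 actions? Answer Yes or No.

No

1. tag(d)  →  {above(a,d), above(d,e), above(e,d), inpos(d,d), linked(d), marked(a), marked(d), marked(e)}
2. tag(e)  →  {above(a,d), above(d,e), above(e,d), inpos(d,d), inpos(e,e), linked(d), linked(e), marked(a), marked(d), marked(e)}
3. swap(e,a)  →  {above(a,d), above(a,e), above(d,e), above(e,d), inpos(a,e), inpos(d,d), inpos(e,e), linked(d), linked(e), marked(a), marked(d), marked(e)}
optimal plan length = 3; 3 > 1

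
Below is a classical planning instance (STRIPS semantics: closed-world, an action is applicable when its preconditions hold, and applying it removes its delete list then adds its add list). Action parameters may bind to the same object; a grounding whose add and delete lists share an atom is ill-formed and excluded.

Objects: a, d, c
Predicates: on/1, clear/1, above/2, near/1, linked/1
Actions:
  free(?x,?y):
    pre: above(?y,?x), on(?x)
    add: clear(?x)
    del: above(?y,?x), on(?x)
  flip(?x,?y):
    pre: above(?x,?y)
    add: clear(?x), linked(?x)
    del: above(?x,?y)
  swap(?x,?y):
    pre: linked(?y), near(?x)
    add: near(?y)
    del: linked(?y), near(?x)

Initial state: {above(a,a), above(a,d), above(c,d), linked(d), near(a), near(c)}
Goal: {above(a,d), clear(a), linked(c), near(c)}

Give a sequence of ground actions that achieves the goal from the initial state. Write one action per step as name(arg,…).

1. flip(a,a)  →  {above(a,d), above(c,d), clear(a), linked(a), linked(d), near(a), near(c)}
2. flip(c,d)  →  {above(a,d), clear(a), clear(c), linked(a), linked(c), linked(d), near(a), near(c)}

flip(a,a); flip(c,d)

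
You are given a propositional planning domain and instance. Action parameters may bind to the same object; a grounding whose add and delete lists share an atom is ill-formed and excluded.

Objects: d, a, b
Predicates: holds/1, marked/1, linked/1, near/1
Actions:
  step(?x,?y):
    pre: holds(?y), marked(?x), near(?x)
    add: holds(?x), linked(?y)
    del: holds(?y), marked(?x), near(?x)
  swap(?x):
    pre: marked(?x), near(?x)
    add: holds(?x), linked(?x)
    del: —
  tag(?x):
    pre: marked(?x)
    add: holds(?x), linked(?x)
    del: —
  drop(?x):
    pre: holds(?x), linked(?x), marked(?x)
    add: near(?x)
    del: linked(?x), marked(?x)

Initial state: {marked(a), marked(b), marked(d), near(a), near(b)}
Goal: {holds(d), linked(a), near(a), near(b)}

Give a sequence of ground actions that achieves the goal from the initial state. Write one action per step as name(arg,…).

swap(a); tag(d)

1. swap(a)  →  {holds(a), linked(a), marked(a), marked(b), marked(d), near(a), near(b)}
2. tag(d)  →  {holds(a), holds(d), linked(a), linked(d), marked(a), marked(b), marked(d), near(a), near(b)}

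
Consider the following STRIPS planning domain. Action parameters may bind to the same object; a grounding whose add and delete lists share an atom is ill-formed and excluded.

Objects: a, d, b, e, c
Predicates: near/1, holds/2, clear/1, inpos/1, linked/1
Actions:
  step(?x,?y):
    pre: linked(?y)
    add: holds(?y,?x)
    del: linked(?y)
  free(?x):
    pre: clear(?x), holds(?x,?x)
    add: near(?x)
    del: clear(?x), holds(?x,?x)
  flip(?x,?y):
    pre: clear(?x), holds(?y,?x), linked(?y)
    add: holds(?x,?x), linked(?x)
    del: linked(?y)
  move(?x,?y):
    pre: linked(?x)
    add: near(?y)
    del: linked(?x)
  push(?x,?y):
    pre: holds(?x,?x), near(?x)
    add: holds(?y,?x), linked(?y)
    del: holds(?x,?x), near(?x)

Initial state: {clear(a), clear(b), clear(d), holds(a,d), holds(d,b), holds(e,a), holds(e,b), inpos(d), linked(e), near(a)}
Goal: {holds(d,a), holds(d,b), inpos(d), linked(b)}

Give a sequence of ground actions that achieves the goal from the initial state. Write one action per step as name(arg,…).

1. flip(a,e)  →  {clear(a), clear(b), clear(d), holds(a,a), holds(a,d), holds(d,b), holds(e,a), holds(e,b), inpos(d), linked(a), near(a)}
2. push(a,d)  →  {clear(a), clear(b), clear(d), holds(a,d), holds(d,a), holds(d,b), holds(e,a), holds(e,b), inpos(d), linked(a), linked(d)}
3. flip(b,d)  →  {clear(a), clear(b), clear(d), holds(a,d), holds(b,b), holds(d,a), holds(d,b), holds(e,a), holds(e,b), inpos(d), linked(a), linked(b)}

flip(a,e); push(a,d); flip(b,d)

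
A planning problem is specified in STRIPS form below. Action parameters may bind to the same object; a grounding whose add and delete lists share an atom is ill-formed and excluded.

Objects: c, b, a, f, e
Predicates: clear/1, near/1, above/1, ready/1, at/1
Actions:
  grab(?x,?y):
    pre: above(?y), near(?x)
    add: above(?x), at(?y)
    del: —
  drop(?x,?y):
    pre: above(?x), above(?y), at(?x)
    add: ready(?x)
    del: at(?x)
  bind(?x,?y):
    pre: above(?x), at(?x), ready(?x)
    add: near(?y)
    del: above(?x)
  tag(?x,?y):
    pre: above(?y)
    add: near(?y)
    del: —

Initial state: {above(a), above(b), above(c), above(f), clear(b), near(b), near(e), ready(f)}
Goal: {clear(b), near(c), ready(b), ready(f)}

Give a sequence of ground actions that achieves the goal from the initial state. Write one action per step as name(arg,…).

1. grab(b,b)  →  {above(a), above(b), above(c), above(f), at(b), clear(b), near(b), near(e), ready(f)}
2. drop(b,c)  →  {above(a), above(b), above(c), above(f), clear(b), near(b), near(e), ready(b), ready(f)}
3. tag(c,c)  →  {above(a), above(b), above(c), above(f), clear(b), near(b), near(c), near(e), ready(b), ready(f)}

grab(b,b); drop(b,c); tag(c,c)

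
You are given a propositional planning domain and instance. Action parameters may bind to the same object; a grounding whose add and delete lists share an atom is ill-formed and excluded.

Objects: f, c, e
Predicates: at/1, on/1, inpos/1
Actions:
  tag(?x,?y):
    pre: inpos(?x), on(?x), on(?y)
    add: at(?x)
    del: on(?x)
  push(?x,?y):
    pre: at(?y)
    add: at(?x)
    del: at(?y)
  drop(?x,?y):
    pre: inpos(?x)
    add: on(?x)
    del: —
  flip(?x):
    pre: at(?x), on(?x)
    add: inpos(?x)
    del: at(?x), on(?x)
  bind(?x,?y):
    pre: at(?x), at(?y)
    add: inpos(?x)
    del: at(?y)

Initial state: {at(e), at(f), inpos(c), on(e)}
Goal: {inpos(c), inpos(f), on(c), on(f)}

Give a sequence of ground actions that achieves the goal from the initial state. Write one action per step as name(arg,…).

drop(c,f); bind(f,f); drop(f,f)

1. drop(c,f)  →  {at(e), at(f), inpos(c), on(c), on(e)}
2. bind(f,f)  →  {at(e), inpos(c), inpos(f), on(c), on(e)}
3. drop(f,f)  →  {at(e), inpos(c), inpos(f), on(c), on(e), on(f)}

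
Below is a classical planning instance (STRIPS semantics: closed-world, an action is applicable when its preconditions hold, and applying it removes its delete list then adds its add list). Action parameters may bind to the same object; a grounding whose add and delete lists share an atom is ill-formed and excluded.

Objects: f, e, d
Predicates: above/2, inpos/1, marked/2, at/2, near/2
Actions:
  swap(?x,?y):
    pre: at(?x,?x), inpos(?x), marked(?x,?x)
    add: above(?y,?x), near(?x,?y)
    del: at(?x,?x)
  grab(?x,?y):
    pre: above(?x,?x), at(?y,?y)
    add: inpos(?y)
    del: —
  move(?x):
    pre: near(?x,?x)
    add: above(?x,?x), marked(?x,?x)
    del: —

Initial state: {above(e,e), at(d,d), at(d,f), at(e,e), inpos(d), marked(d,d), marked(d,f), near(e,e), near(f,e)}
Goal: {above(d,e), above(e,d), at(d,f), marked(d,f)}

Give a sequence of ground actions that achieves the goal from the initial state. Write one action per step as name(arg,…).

1. swap(d,e)  →  {above(e,d), above(e,e), at(d,f), at(e,e), inpos(d), marked(d,d), marked(d,f), near(d,e), near(e,e), near(f,e)}
2. grab(e,e)  →  {above(e,d), above(e,e), at(d,f), at(e,e), inpos(d), inpos(e), marked(d,d), marked(d,f), near(d,e), near(e,e), near(f,e)}
3. move(e)  →  {above(e,d), above(e,e), at(d,f), at(e,e), inpos(d), inpos(e), marked(d,d), marked(d,f), marked(e,e), near(d,e), near(e,e), near(f,e)}
4. swap(e,d)  →  {above(d,e), above(e,d), above(e,e), at(d,f), inpos(d), inpos(e), marked(d,d), marked(d,f), marked(e,e), near(d,e), near(e,d), near(e,e), near(f,e)}

swap(d,e); grab(e,e); move(e); swap(e,d)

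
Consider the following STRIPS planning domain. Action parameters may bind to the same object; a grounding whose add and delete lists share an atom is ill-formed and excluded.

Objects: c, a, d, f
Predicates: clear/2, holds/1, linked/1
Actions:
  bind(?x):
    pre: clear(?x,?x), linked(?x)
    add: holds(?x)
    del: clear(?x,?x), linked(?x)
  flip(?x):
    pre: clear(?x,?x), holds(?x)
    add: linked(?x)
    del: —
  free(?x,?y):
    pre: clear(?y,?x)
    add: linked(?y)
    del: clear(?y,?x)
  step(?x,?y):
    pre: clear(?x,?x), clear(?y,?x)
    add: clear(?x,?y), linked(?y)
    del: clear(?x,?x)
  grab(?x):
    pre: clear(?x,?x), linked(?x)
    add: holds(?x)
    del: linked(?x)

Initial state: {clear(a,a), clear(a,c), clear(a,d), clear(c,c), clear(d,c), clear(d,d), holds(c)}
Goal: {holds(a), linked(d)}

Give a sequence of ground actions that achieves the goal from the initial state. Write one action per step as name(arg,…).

1. free(c,a)  →  {clear(a,a), clear(a,d), clear(c,c), clear(d,c), clear(d,d), holds(c), linked(a)}
2. bind(a)  →  {clear(a,d), clear(c,c), clear(d,c), clear(d,d), holds(a), holds(c)}
3. free(c,d)  →  {clear(a,d), clear(c,c), clear(d,d), holds(a), holds(c), linked(d)}

free(c,a); bind(a); free(c,d)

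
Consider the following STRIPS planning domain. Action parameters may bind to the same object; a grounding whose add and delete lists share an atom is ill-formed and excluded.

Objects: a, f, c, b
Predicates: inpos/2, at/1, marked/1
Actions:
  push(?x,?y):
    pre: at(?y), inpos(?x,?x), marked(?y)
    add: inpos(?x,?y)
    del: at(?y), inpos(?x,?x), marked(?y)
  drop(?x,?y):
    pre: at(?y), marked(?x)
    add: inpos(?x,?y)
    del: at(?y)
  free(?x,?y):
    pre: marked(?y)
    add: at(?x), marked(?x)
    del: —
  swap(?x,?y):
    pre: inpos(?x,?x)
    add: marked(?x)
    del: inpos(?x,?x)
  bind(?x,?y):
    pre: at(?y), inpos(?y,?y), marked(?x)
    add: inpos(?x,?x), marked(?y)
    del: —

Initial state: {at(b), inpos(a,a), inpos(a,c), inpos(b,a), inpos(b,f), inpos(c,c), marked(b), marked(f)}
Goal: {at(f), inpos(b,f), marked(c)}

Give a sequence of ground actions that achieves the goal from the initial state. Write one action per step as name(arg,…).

1. free(f,f)  →  {at(b), at(f), inpos(a,a), inpos(a,c), inpos(b,a), inpos(b,f), inpos(c,c), marked(b), marked(f)}
2. free(c,f)  →  {at(b), at(c), at(f), inpos(a,a), inpos(a,c), inpos(b,a), inpos(b,f), inpos(c,c), marked(b), marked(c), marked(f)}

free(f,f); free(c,f)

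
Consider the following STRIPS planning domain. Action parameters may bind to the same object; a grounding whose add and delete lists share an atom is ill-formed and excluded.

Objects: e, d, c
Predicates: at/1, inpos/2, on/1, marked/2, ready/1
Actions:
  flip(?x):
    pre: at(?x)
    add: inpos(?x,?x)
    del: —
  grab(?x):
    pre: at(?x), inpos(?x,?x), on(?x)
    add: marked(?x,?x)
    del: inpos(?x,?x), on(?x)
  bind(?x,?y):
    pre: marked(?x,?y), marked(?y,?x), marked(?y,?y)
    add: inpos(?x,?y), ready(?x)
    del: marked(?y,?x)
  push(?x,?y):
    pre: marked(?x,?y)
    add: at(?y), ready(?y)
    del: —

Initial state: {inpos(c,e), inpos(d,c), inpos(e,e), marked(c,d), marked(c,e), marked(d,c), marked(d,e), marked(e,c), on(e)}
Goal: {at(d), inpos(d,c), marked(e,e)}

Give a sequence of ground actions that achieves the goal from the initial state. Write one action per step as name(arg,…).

push(d,e); grab(e); push(c,d)

1. push(d,e)  →  {at(e), inpos(c,e), inpos(d,c), inpos(e,e), marked(c,d), marked(c,e), marked(d,c), marked(d,e), marked(e,c), on(e), ready(e)}
2. grab(e)  →  {at(e), inpos(c,e), inpos(d,c), marked(c,d), marked(c,e), marked(d,c), marked(d,e), marked(e,c), marked(e,e), ready(e)}
3. push(c,d)  →  {at(d), at(e), inpos(c,e), inpos(d,c), marked(c,d), marked(c,e), marked(d,c), marked(d,e), marked(e,c), marked(e,e), ready(d), ready(e)}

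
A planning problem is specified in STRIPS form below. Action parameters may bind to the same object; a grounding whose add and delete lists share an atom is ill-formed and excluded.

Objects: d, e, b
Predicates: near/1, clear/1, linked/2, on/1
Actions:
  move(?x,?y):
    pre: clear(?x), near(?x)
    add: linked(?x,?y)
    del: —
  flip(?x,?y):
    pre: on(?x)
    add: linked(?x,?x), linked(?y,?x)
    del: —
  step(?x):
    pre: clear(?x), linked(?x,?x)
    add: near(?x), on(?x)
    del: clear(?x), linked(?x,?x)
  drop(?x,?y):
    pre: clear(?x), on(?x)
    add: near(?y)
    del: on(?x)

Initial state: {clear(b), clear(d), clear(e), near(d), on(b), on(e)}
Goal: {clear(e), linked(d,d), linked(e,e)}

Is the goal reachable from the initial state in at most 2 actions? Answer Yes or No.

1. move(d,d)  →  {clear(b), clear(d), clear(e), linked(d,d), near(d), on(b), on(e)}
2. flip(e,d)  →  {clear(b), clear(d), clear(e), linked(d,d), linked(d,e), linked(e,e), near(d), on(b), on(e)}
optimal plan length = 2; 2 ≤ 2

Yes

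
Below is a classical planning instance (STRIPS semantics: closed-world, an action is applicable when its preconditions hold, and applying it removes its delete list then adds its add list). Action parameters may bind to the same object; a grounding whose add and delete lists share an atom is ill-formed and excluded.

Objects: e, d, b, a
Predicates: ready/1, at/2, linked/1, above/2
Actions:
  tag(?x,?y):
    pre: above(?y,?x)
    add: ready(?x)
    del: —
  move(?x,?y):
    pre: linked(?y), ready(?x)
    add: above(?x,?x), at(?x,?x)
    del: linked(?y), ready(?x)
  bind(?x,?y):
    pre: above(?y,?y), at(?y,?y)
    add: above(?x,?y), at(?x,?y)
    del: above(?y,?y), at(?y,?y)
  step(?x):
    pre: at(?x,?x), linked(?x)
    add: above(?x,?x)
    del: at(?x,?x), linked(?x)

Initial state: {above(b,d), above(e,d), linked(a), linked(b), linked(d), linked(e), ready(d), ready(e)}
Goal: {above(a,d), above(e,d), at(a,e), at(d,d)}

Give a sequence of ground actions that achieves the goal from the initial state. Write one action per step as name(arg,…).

1. move(e,e)  →  {above(b,d), above(e,d), above(e,e), at(e,e), linked(a), linked(b), linked(d), ready(d)}
2. move(d,d)  →  {above(b,d), above(d,d), above(e,d), above(e,e), at(d,d), at(e,e), linked(a), linked(b)}
3. tag(d,e)  →  {above(b,d), above(d,d), above(e,d), above(e,e), at(d,d), at(e,e), linked(a), linked(b), ready(d)}
4. bind(a,e)  →  {above(a,e), above(b,d), above(d,d), above(e,d), at(a,e), at(d,d), linked(a), linked(b), ready(d)}
5. bind(a,d)  →  {above(a,d), above(a,e), above(b,d), above(e,d), at(a,d), at(a,e), linked(a), linked(b), ready(d)}
6. move(d,b)  →  {above(a,d), above(a,e), above(b,d), above(d,d), above(e,d), at(a,d), at(a,e), at(d,d), linked(a)}

move(e,e); move(d,d); tag(d,e); bind(a,e); bind(a,d); move(d,b)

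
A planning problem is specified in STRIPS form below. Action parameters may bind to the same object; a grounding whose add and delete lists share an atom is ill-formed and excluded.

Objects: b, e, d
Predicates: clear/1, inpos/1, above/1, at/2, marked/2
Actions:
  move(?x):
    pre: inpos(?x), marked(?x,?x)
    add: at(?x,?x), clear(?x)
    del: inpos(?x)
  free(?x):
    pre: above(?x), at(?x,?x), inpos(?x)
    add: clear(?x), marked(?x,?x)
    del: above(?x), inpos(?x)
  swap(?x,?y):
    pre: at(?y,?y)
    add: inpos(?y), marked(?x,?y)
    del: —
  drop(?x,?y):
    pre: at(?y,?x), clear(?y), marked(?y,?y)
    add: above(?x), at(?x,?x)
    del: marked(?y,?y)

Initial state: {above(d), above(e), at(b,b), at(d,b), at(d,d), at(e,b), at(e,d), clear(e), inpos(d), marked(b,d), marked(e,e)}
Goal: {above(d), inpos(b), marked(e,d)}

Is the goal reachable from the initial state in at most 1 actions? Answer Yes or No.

1. swap(b,b)  →  {above(d), above(e), at(b,b), at(d,b), at(d,d), at(e,b), at(e,d), clear(e), inpos(b), inpos(d), marked(b,b), marked(b,d), marked(e,e)}
2. swap(e,d)  →  {above(d), above(e), at(b,b), at(d,b), at(d,d), at(e,b), at(e,d), clear(e), inpos(b), inpos(d), marked(b,b), marked(b,d), marked(e,d), marked(e,e)}
optimal plan length = 2; 2 > 1

No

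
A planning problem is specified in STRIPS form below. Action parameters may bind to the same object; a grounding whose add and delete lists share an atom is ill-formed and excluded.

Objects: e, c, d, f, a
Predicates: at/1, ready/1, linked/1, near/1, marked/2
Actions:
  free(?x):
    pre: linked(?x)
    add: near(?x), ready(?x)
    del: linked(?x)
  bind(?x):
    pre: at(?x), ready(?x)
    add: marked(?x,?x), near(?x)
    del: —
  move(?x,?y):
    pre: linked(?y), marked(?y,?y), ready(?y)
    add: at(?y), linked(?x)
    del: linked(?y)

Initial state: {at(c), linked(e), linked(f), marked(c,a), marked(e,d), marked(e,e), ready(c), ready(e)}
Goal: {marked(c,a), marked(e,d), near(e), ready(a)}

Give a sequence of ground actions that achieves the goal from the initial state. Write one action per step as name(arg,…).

1. move(a,e)  →  {at(c), at(e), linked(a), linked(f), marked(c,a), marked(e,d), marked(e,e), ready(c), ready(e)}
2. free(a)  →  {at(c), at(e), linked(f), marked(c,a), marked(e,d), marked(e,e), near(a), ready(a), ready(c), ready(e)}
3. bind(e)  →  {at(c), at(e), linked(f), marked(c,a), marked(e,d), marked(e,e), near(a), near(e), ready(a), ready(c), ready(e)}

move(a,e); free(a); bind(e)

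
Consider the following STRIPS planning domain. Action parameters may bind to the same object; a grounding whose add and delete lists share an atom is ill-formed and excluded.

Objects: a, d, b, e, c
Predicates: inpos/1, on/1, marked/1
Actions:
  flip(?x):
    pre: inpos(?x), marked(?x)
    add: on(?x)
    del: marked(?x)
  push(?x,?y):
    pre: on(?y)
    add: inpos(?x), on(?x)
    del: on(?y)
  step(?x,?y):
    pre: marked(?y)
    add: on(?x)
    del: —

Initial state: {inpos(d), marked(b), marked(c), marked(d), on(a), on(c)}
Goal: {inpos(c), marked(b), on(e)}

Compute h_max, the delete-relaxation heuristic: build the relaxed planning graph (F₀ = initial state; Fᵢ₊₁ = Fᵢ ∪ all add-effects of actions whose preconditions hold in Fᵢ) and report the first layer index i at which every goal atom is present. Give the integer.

1

F0 = init (6 atoms)
F1 = F0 ∪ {inpos(a), inpos(b), inpos(c), inpos(e), on(b), on(d), on(e)}  (13 atoms)
goal ⊆ F1  ⇒  h_max = 1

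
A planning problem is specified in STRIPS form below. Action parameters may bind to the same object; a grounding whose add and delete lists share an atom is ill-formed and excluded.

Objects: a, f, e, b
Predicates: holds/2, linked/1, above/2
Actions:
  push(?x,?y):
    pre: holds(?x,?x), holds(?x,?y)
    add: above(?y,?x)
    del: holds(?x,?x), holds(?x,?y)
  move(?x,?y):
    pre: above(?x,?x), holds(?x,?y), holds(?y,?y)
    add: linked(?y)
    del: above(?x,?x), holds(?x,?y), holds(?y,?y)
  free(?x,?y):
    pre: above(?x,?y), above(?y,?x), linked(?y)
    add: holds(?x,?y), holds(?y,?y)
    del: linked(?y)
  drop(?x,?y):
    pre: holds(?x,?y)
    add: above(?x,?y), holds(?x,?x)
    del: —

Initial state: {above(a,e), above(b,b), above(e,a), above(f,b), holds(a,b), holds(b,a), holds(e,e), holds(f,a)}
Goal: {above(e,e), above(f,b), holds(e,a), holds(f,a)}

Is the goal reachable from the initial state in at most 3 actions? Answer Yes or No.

No

1. push(e,e)  →  {above(a,e), above(b,b), above(e,a), above(e,e), above(f,b), holds(a,b), holds(b,a), holds(f,a)}
2. drop(a,b)  →  {above(a,b), above(a,e), above(b,b), above(e,a), above(e,e), above(f,b), holds(a,a), holds(a,b), holds(b,a), holds(f,a)}
3. move(b,a)  →  {above(a,b), above(a,e), above(e,a), above(e,e), above(f,b), holds(a,b), holds(f,a), linked(a)}
4. free(e,a)  →  {above(a,b), above(a,e), above(e,a), above(e,e), above(f,b), holds(a,a), holds(a,b), holds(e,a), holds(f,a)}
optimal plan length = 4; 4 > 3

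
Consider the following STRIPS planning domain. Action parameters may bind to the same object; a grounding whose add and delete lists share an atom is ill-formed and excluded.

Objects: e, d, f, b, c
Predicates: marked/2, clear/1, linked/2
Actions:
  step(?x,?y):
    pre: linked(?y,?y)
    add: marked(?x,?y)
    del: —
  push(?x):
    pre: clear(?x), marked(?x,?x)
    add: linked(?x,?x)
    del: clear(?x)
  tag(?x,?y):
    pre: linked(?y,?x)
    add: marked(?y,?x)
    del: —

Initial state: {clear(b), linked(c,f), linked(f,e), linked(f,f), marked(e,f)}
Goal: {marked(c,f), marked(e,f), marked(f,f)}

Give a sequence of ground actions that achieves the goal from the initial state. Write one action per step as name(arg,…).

step(f,f); step(c,f)

1. step(f,f)  →  {clear(b), linked(c,f), linked(f,e), linked(f,f), marked(e,f), marked(f,f)}
2. step(c,f)  →  {clear(b), linked(c,f), linked(f,e), linked(f,f), marked(c,f), marked(e,f), marked(f,f)}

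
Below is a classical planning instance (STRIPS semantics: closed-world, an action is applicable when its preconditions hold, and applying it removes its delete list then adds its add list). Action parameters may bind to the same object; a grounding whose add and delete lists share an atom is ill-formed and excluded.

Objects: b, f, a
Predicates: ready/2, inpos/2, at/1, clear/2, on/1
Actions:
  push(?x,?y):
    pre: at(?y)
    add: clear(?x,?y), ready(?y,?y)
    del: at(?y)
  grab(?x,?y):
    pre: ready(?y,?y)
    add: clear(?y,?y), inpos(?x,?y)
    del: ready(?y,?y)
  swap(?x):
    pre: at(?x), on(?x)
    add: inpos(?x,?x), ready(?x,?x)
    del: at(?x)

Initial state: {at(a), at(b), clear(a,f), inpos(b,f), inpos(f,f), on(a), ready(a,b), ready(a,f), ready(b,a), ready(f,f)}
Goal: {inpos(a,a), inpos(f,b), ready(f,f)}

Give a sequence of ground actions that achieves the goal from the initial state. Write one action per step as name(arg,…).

1. push(b,b)  →  {at(a), clear(a,f), clear(b,b), inpos(b,f), inpos(f,f), on(a), ready(a,b), ready(a,f), ready(b,a), ready(b,b), ready(f,f)}
2. grab(f,b)  →  {at(a), clear(a,f), clear(b,b), inpos(b,f), inpos(f,b), inpos(f,f), on(a), ready(a,b), ready(a,f), ready(b,a), ready(f,f)}
3. swap(a)  →  {clear(a,f), clear(b,b), inpos(a,a), inpos(b,f), inpos(f,b), inpos(f,f), on(a), ready(a,a), ready(a,b), ready(a,f), ready(b,a), ready(f,f)}

push(b,b); grab(f,b); swap(a)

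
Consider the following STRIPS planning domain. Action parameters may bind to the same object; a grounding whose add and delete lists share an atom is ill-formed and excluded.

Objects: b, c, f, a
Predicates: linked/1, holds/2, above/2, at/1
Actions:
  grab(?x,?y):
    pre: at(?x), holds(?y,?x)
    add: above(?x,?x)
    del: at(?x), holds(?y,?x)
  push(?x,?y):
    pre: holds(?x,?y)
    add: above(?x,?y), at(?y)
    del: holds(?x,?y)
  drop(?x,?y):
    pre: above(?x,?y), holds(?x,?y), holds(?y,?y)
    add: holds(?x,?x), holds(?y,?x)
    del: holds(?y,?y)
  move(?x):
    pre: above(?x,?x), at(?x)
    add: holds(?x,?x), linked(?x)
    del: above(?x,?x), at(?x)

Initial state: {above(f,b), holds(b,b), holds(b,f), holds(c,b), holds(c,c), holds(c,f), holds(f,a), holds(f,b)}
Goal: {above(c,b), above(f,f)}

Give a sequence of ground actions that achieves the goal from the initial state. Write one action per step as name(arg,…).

push(b,f); grab(f,c); push(c,b)

1. push(b,f)  →  {above(b,f), above(f,b), at(f), holds(b,b), holds(c,b), holds(c,c), holds(c,f), holds(f,a), holds(f,b)}
2. grab(f,c)  →  {above(b,f), above(f,b), above(f,f), holds(b,b), holds(c,b), holds(c,c), holds(f,a), holds(f,b)}
3. push(c,b)  →  {above(b,f), above(c,b), above(f,b), above(f,f), at(b), holds(b,b), holds(c,c), holds(f,a), holds(f,b)}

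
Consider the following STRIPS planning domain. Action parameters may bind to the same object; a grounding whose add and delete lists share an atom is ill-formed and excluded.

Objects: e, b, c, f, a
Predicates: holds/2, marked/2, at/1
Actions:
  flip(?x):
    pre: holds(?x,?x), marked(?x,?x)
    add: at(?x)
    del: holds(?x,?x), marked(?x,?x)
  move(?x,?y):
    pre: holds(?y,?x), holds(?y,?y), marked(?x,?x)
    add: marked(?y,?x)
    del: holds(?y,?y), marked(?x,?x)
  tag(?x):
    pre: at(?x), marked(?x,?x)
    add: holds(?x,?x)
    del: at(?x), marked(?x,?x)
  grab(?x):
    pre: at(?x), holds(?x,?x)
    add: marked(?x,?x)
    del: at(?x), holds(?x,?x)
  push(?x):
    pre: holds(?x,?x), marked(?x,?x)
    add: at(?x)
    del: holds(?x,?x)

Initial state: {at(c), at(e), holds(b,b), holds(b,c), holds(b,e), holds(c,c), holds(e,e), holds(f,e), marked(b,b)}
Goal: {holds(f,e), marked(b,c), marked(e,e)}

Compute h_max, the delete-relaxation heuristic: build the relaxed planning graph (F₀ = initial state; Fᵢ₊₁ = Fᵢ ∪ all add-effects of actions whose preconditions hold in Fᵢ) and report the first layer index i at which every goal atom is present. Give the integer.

F0 = init (9 atoms)
F1 = F0 ∪ {at(b), marked(c,c), marked(e,e)}  (12 atoms)
F2 = F1 ∪ {marked(b,c), marked(b,e)}  (14 atoms)
goal ⊆ F2  ⇒  h_max = 2

2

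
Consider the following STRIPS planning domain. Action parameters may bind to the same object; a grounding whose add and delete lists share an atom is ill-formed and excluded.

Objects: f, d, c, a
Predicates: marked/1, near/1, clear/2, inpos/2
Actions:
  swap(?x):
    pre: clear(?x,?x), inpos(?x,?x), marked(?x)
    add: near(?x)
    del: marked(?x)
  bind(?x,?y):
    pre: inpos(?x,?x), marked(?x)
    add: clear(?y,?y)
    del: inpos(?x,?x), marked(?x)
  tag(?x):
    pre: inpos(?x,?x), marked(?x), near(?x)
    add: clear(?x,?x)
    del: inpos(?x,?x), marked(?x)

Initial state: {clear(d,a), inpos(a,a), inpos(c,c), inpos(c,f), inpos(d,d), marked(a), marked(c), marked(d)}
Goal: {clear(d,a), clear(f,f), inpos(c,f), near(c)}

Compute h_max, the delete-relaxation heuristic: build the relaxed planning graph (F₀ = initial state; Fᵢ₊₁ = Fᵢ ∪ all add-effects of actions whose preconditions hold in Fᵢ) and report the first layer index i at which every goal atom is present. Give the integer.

2

F0 = init (8 atoms)
F1 = F0 ∪ {clear(a,a), clear(c,c), clear(d,d), clear(f,f)}  (12 atoms)
F2 = F1 ∪ {near(a), near(c), near(d)}  (15 atoms)
goal ⊆ F2  ⇒  h_max = 2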